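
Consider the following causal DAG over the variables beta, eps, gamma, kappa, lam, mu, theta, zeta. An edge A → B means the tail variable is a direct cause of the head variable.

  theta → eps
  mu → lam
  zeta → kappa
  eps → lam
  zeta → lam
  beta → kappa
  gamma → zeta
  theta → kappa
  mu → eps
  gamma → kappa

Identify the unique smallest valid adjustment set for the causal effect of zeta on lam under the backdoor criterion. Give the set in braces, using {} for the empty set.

{}

Variables eligible for adjustment (non-descendants of zeta, excluding zeta and lam): {beta, eps, gamma, mu, theta}.
Backdoor paths from zeta to lam:
  P1: zeta <- gamma -> kappa <- theta -> eps <- mu -> lam
  P2: zeta <- gamma -> kappa <- theta -> eps -> lam
Each backdoor path contains an unconditioned collider, so every path is already blocked with the empty conditioning set:
  P1: blocked at collider kappa (neither it nor any descendant is in the conditioning set).
  P2: blocked at collider kappa (neither it nor any descendant is in the conditioning set).
The empty set is therefore the unique smallest valid set.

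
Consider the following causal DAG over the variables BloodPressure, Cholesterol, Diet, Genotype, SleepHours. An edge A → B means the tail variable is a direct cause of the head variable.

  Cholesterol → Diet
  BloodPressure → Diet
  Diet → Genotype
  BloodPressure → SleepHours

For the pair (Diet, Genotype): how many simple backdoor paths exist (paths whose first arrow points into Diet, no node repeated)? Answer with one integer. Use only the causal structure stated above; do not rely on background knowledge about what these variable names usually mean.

A backdoor path from Diet to Genotype is any simple undirected path whose first edge points into Diet (i.e. leaves Diet via a parent).
Parents of Diet: {BloodPressure, Cholesterol}.
No simple path from any parent of Diet reaches Genotype without revisiting Diet, so there are no backdoor paths.

0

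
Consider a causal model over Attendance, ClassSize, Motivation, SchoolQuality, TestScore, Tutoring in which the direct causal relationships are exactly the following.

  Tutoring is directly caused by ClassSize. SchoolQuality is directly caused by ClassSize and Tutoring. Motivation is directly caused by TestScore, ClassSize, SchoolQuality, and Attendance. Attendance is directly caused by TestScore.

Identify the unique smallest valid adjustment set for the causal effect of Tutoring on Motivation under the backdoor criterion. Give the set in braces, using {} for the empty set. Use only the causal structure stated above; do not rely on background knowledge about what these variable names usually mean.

Variables eligible for adjustment (non-descendants of Tutoring, excluding Tutoring and Motivation): {Attendance, ClassSize, TestScore}.
Backdoor paths from Tutoring to Motivation:
  P1: Tutoring <- ClassSize -> SchoolQuality -> Motivation
  P2: Tutoring <- ClassSize -> Motivation
The empty set is not sufficient: P1 (Tutoring <- ClassSize -> SchoolQuality -> Motivation) has no collider blocking it and no conditioned non-collider, so it is open.
Try {ClassSize}:
  P1: blocked at fork node ClassSize ∈ conditioning set.
  P2: blocked at fork node ClassSize ∈ conditioning set.
{ClassSize} contains no descendant of Tutoring and blocks every backdoor path.
No other singleton works — e.g. {TestScore} leaves P1 open — so {ClassSize} is the unique smallest valid adjustment set.

{ClassSize}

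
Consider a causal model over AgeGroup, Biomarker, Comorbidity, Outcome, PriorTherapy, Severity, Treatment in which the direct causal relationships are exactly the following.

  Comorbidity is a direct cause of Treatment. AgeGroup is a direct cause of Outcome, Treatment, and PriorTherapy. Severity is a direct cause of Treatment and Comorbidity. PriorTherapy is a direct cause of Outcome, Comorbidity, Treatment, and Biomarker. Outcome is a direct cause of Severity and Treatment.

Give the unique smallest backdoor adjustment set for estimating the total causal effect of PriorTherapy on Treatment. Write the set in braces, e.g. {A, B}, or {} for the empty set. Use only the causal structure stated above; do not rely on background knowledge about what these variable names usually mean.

Variables eligible for adjustment (non-descendants of PriorTherapy, excluding PriorTherapy and Treatment): {AgeGroup}.
Backdoor paths from PriorTherapy to Treatment:
  P1: PriorTherapy <- AgeGroup -> Outcome -> Severity -> Comorbidity -> Treatment
  P2: PriorTherapy <- AgeGroup -> Outcome -> Severity -> Treatment
  P3: PriorTherapy <- AgeGroup -> Outcome -> Treatment
  P4: PriorTherapy <- AgeGroup -> Treatment
The empty set is not sufficient: P1 (PriorTherapy <- AgeGroup -> Outcome -> Severity -> Comorbidity -> Treatment) has no collider blocking it and no conditioned non-collider, so it is open.
Try {AgeGroup}:
  P1: blocked at fork node AgeGroup ∈ conditioning set.
  P2: blocked at fork node AgeGroup ∈ conditioning set.
  P3: blocked at fork node AgeGroup ∈ conditioning set.
  P4: blocked at fork node AgeGroup ∈ conditioning set.
{AgeGroup} contains no descendant of PriorTherapy and blocks every backdoor path.
{AgeGroup} is the unique smallest valid adjustment set.

{AgeGroup}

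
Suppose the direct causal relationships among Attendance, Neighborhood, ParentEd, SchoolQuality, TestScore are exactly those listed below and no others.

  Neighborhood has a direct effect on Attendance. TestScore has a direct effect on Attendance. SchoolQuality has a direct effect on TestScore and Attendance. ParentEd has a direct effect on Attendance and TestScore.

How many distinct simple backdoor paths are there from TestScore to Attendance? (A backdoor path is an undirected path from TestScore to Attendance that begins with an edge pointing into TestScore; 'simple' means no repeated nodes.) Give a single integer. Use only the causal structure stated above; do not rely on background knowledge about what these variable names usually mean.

A backdoor path from TestScore to Attendance is any simple undirected path whose first edge points into TestScore (i.e. leaves TestScore via a parent).
Parents of TestScore: {ParentEd, SchoolQuality}.
Enumerating:
  P1: TestScore <- SchoolQuality -> Attendance
  P2: TestScore <- ParentEd -> Attendance
That exhausts the simple backdoor paths. Count: 2.

2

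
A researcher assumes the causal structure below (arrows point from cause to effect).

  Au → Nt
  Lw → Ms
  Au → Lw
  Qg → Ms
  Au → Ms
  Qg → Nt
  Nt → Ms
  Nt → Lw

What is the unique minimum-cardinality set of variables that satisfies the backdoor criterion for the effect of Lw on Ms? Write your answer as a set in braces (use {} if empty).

{Au, Nt}

Variables eligible for adjustment (non-descendants of Lw, excluding Lw and Ms): {Au, Nt, Qg}.
Backdoor paths from Lw to Ms:
  P1: Lw <- Au -> Nt <- Qg -> Ms
  P2: Lw <- Au -> Nt -> Ms
  P3: Lw <- Au -> Ms
  P4: Lw <- Nt <- Qg -> Ms
  P5: Lw <- Nt <- Au -> Ms
  P6: Lw <- Nt -> Ms
The empty set is not sufficient: P2 (Lw <- Au -> Nt -> Ms) has no collider blocking it and no conditioned non-collider, so it is open.
Try {Au, Nt}:
  P1: blocked at fork node Au ∈ conditioning set.
  P2: blocked at fork node Au ∈ conditioning set.
  P3: blocked at fork node Au ∈ conditioning set.
  P4: blocked at chain node Nt ∈ conditioning set.
  P5: blocked at chain node Nt ∈ conditioning set.
  P6: blocked at fork node Nt ∈ conditioning set.
{Au, Nt} contains no descendant of Lw and blocks every backdoor path.
Every element of {Au, Nt} is needed (dropping Au leaves P1 open; dropping Nt leaves P4 open), so no proper subset is valid.
Among all size-2 subsets of the eligible variables, only {Au, Nt} blocks every backdoor path, so it is the unique smallest valid adjustment set.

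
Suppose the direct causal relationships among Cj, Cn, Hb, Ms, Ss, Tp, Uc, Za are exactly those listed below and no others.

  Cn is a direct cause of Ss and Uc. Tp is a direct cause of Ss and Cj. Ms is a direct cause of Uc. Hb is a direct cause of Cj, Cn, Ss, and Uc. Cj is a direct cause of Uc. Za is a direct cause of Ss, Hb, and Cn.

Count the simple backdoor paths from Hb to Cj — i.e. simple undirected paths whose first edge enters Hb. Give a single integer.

4

A backdoor path from Hb to Cj is any simple undirected path whose first edge points into Hb (i.e. leaves Hb via a parent).
Parents of Hb: {Za}.
Enumerating:
  P1: Hb <- Za -> Cn -> Ss <- Tp -> Cj
  P2: Hb <- Za -> Cn -> Uc <- Cj
  P3: Hb <- Za -> Ss <- Cn -> Uc <- Cj
  P4: Hb <- Za -> Ss <- Tp -> Cj
That exhausts the simple backdoor paths. Count: 4.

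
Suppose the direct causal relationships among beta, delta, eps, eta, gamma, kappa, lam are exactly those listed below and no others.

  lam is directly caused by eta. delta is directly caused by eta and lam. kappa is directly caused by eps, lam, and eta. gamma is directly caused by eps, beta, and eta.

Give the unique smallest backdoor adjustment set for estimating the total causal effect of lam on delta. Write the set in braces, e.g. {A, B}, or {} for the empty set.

{eta}

Variables eligible for adjustment (non-descendants of lam, excluding lam and delta): {beta, eps, eta, gamma}.
Backdoor paths from lam to delta:
  P1: lam <- eta -> delta
The empty set is not sufficient: P1 (lam <- eta -> delta) has no collider blocking it and no conditioned non-collider, so it is open.
Try {eta}:
  P1: blocked at fork node eta ∈ conditioning set.
{eta} contains no descendant of lam and blocks every backdoor path.
No other singleton works — e.g. {beta} leaves P1 open — so {eta} is the unique smallest valid adjustment set.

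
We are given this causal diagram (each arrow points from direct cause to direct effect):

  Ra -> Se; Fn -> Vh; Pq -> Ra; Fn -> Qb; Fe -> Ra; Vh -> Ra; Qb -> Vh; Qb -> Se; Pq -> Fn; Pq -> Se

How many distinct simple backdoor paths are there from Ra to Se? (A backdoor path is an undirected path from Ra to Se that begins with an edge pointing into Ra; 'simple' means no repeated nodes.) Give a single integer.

A backdoor path from Ra to Se is any simple undirected path whose first edge points into Ra (i.e. leaves Ra via a parent).
Parents of Ra: {Fe, Pq, Vh}.
Enumerating:
  P1: Ra <- Pq -> Fn -> Qb -> Se
  P2: Ra <- Pq -> Fn -> Vh <- Qb -> Se
  P3: Ra <- Pq -> Se
  P4: Ra <- Vh <- Fn <- Pq -> Se
  P5: Ra <- Vh <- Fn -> Qb -> Se
  P6: Ra <- Vh <- Qb <- Fn <- Pq -> Se
  P7: Ra <- Vh <- Qb -> Se
That exhausts the simple backdoor paths. Count: 7.

7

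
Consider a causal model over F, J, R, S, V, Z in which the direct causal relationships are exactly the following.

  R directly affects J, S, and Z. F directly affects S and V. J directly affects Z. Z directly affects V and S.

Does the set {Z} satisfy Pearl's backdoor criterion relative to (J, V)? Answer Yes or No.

Backdoor paths from J to V (paths whose first edge points into J):
  P1: J <- R -> Z -> V
  P2: J <- R -> Z -> S <- F -> V
  P3: J <- R -> S <- F -> V
  P4: J <- R -> S <- Z -> V
Condition 1 (no descendant of J in the set): FAILS — Z is a descendant of J.
Condition 2 (every backdoor path blocked by {Z}):
  P1: blocked at chain node Z ∈ conditioning set.
  P2: blocked at chain node Z ∈ conditioning set.
  P3: blocked at collider S (neither it nor any descendant is in the conditioning set).
  P4: blocked at collider S (neither it nor any descendant is in the conditioning set).
{Z} does not satisfy the backdoor criterion.

No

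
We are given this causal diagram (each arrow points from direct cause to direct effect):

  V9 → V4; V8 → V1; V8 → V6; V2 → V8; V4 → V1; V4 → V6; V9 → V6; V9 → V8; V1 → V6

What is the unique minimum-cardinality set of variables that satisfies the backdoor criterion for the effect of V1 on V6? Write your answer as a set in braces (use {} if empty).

Variables eligible for adjustment (non-descendants of V1, excluding V1 and V6): {V2, V4, V8, V9}.
Backdoor paths from V1 to V6:
  P1: V1 <- V4 <- V9 -> V8 -> V6
  P2: V1 <- V4 <- V9 -> V6
  P3: V1 <- V4 -> V6
  P4: V1 <- V8 <- V9 -> V4 -> V6
  P5: V1 <- V8 <- V9 -> V6
  P6: V1 <- V8 -> V6
The empty set is not sufficient: P1 (V1 <- V4 <- V9 -> V8 -> V6) has no collider blocking it and no conditioned non-collider, so it is open.
Try {V4, V8}:
  P1: blocked at chain node V4 ∈ conditioning set.
  P2: blocked at chain node V4 ∈ conditioning set.
  P3: blocked at fork node V4 ∈ conditioning set.
  P4: blocked at chain node V8 ∈ conditioning set.
  P5: blocked at chain node V8 ∈ conditioning set.
  P6: blocked at fork node V8 ∈ conditioning set.
{V4, V8} contains no descendant of V1 and blocks every backdoor path.
Every element of {V4, V8} is needed (dropping V4 leaves P2 open; dropping V8 leaves P5 open), so no proper subset is valid.
Among all size-2 subsets of the eligible variables, only {V4, V8} blocks every backdoor path, so it is the unique smallest valid adjustment set.

{V4, V8}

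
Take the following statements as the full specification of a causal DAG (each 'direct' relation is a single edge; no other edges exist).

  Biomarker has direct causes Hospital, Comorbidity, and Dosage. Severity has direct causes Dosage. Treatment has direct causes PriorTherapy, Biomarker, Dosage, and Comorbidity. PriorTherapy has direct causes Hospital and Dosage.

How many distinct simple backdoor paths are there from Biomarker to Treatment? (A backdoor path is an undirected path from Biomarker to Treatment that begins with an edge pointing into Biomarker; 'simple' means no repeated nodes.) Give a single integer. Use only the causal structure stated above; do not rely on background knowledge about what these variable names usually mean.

5

A backdoor path from Biomarker to Treatment is any simple undirected path whose first edge points into Biomarker (i.e. leaves Biomarker via a parent).
Parents of Biomarker: {Comorbidity, Dosage, Hospital}.
Enumerating:
  P1: Biomarker <- Hospital -> PriorTherapy <- Dosage -> Treatment
  P2: Biomarker <- Hospital -> PriorTherapy -> Treatment
  P3: Biomarker <- Comorbidity -> Treatment
  P4: Biomarker <- Dosage -> PriorTherapy -> Treatment
  P5: Biomarker <- Dosage -> Treatment
That exhausts the simple backdoor paths. Count: 5.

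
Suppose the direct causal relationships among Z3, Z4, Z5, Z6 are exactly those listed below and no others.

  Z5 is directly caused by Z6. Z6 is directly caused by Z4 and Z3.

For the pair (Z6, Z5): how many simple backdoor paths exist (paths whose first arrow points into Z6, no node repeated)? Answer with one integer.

A backdoor path from Z6 to Z5 is any simple undirected path whose first edge points into Z6 (i.e. leaves Z6 via a parent).
Parents of Z6: {Z3, Z4}.
No simple path from any parent of Z6 reaches Z5 without revisiting Z6, so there are no backdoor paths.

0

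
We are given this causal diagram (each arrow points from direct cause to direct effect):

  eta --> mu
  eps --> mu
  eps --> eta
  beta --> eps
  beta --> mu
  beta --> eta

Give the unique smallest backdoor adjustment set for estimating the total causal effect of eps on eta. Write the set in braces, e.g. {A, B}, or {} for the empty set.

{beta}

Variables eligible for adjustment (non-descendants of eps, excluding eps and eta): {beta}.
Backdoor paths from eps to eta:
  P1: eps <- beta -> eta
  P2: eps <- beta -> mu <- eta
The empty set is not sufficient: P1 (eps <- beta -> eta) has no collider blocking it and no conditioned non-collider, so it is open.
Try {beta}:
  P1: blocked at fork node beta ∈ conditioning set.
  P2: blocked at fork node beta ∈ conditioning set.
{beta} contains no descendant of eps and blocks every backdoor path.
{beta} is the unique smallest valid adjustment set.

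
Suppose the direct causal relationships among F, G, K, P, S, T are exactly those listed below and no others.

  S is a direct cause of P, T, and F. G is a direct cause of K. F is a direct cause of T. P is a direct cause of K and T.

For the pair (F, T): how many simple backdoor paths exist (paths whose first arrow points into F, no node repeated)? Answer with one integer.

A backdoor path from F to T is any simple undirected path whose first edge points into F (i.e. leaves F via a parent).
Parents of F: {S}.
Enumerating:
  P1: F <- S -> P -> T
  P2: F <- S -> T
That exhausts the simple backdoor paths. Count: 2.

2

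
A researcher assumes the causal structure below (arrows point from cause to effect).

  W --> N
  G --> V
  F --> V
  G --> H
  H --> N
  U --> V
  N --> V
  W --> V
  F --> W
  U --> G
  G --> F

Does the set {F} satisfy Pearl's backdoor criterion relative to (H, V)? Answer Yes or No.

No

Backdoor paths from H to V (paths whose first edge points into H):
  P1: H <- G <- U -> V
  P2: H <- G -> F -> W -> N -> V
  P3: H <- G -> F -> W -> V
  P4: H <- G -> F -> V
  P5: H <- G -> V
Condition 1 (no descendant of H in the set): holds — descendants of H are {N, V}; none are in {F}.
Condition 2 (every backdoor path blocked by {F}):
  P1: open — no interior node is in the conditioning set.
  P2: blocked at chain node F ∈ conditioning set.
  P3: blocked at chain node F ∈ conditioning set.
  P4: blocked at chain node F ∈ conditioning set.
  P5: open — no interior node is in the conditioning set.
{F} does not satisfy the backdoor criterion.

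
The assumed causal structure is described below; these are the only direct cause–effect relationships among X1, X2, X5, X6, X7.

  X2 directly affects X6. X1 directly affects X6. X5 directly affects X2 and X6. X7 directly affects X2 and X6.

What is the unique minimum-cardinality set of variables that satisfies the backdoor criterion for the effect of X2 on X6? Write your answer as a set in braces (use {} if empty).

{X5, X7}

Variables eligible for adjustment (non-descendants of X2, excluding X2 and X6): {X1, X5, X7}.
Backdoor paths from X2 to X6:
  P1: X2 <- X5 -> X6
  P2: X2 <- X7 -> X6
The empty set is not sufficient: P1 (X2 <- X5 -> X6) has no collider blocking it and no conditioned non-collider, so it is open.
Try {X5, X7}:
  P1: blocked at fork node X5 ∈ conditioning set.
  P2: blocked at fork node X7 ∈ conditioning set.
{X5, X7} contains no descendant of X2 and blocks every backdoor path.
Every element of {X5, X7} is needed (dropping X5 leaves P1 open; dropping X7 leaves P2 open), so no proper subset is valid.
Among all size-2 subsets of the eligible variables, only {X5, X7} blocks every backdoor path, so it is the unique smallest valid adjustment set.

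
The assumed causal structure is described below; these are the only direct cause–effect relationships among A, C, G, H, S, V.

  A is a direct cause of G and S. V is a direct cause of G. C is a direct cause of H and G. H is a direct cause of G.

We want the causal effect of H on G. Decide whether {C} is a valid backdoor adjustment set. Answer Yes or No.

Backdoor paths from H to G (paths whose first edge points into H):
  P1: H <- C -> G
Condition 1 (no descendant of H in the set): holds — descendants of H are {G}; none are in {C}.
Condition 2 (every backdoor path blocked by {C}):
  P1: blocked at fork node C ∈ conditioning set.
{C} satisfies the backdoor criterion.

Yes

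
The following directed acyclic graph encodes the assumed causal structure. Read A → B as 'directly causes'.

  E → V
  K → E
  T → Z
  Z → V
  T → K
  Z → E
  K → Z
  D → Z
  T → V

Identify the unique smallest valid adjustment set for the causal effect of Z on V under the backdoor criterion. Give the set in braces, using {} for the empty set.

{K, T}

Variables eligible for adjustment (non-descendants of Z, excluding Z and V): {D, K, T}.
Backdoor paths from Z to V:
  P1: Z <- T -> K -> E -> V
  P2: Z <- T -> V
  P3: Z <- K <- T -> V
  P4: Z <- K -> E -> V
The empty set is not sufficient: P1 (Z <- T -> K -> E -> V) has no collider blocking it and no conditioned non-collider, so it is open.
Try {K, T}:
  P1: blocked at fork node T ∈ conditioning set.
  P2: blocked at fork node T ∈ conditioning set.
  P3: blocked at chain node K ∈ conditioning set.
  P4: blocked at fork node K ∈ conditioning set.
{K, T} contains no descendant of Z and blocks every backdoor path.
Every element of {K, T} is needed (dropping K leaves P4 open; dropping T leaves P2 open), so no proper subset is valid.
Among all size-2 subsets of the eligible variables, only {K, T} blocks every backdoor path, so it is the unique smallest valid adjustment set.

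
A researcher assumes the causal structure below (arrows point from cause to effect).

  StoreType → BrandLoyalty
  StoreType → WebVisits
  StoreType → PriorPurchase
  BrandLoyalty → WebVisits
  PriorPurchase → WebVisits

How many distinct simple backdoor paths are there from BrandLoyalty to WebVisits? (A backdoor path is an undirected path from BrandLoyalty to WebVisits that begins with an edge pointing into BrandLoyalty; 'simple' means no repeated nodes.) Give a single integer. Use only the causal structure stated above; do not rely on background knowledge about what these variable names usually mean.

A backdoor path from BrandLoyalty to WebVisits is any simple undirected path whose first edge points into BrandLoyalty (i.e. leaves BrandLoyalty via a parent).
Parents of BrandLoyalty: {StoreType}.
Enumerating:
  P1: BrandLoyalty <- StoreType -> PriorPurchase -> WebVisits
  P2: BrandLoyalty <- StoreType -> WebVisits
That exhausts the simple backdoor paths. Count: 2.

2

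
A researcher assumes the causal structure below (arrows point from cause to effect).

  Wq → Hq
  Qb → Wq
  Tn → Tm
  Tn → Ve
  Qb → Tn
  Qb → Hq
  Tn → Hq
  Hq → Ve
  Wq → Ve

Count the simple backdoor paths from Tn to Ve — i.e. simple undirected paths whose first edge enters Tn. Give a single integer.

4

A backdoor path from Tn to Ve is any simple undirected path whose first edge points into Tn (i.e. leaves Tn via a parent).
Parents of Tn: {Qb}.
Enumerating:
  P1: Tn <- Qb -> Wq -> Hq -> Ve
  P2: Tn <- Qb -> Wq -> Ve
  P3: Tn <- Qb -> Hq <- Wq -> Ve
  P4: Tn <- Qb -> Hq -> Ve
That exhausts the simple backdoor paths. Count: 4.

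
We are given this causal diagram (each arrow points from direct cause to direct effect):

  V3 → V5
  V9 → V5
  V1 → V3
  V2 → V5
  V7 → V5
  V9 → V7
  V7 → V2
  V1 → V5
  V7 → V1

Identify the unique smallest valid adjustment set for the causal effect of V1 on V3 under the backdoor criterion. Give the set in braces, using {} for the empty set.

Variables eligible for adjustment (non-descendants of V1, excluding V1 and V3): {V2, V7, V9}.
Backdoor paths from V1 to V3:
  P1: V1 <- V7 <- V9 -> V5 <- V3
  P2: V1 <- V7 -> V2 -> V5 <- V3
  P3: V1 <- V7 -> V5 <- V3
Each backdoor path contains an unconditioned collider, so every path is already blocked with the empty conditioning set:
  P1: blocked at collider V5 (neither it nor any descendant is in the conditioning set).
  P2: blocked at collider V5 (neither it nor any descendant is in the conditioning set).
  P3: blocked at collider V5 (neither it nor any descendant is in the conditioning set).
The empty set is therefore the unique smallest valid set.

{}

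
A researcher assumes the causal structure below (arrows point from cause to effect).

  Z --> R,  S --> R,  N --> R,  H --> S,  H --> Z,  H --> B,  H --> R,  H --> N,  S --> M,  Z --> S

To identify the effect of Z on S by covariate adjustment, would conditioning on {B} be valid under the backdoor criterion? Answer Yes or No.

Backdoor paths from Z to S (paths whose first edge points into Z):
  P1: Z <- H -> N -> R <- S
  P2: Z <- H -> S
  P3: Z <- H -> R <- S
Condition 1 (no descendant of Z in the set): holds — descendants of Z are {M, R, S}; none are in {B}.
Condition 2 (every backdoor path blocked by {B}):
  P1: blocked at collider R (neither it nor any descendant is in the conditioning set).
  P2: open — no interior node is in the conditioning set.
  P3: blocked at collider R (neither it nor any descendant is in the conditioning set).
{B} does not satisfy the backdoor criterion.

No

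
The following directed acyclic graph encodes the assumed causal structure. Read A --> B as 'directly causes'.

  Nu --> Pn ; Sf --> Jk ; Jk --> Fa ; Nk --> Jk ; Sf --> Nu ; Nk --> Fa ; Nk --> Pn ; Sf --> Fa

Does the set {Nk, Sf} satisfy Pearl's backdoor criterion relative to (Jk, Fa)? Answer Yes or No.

Yes

Backdoor paths from Jk to Fa (paths whose first edge points into Jk):
  P1: Jk <- Sf -> Nu -> Pn <- Nk -> Fa
  P2: Jk <- Sf -> Fa
  P3: Jk <- Nk -> Pn <- Nu <- Sf -> Fa
  P4: Jk <- Nk -> Fa
Condition 1 (no descendant of Jk in the set): holds — descendants of Jk are {Fa}; none are in {Nk, Sf}.
Condition 2 (every backdoor path blocked by {Nk, Sf}):
  P1: blocked at fork node Sf ∈ conditioning set.
  P2: blocked at fork node Sf ∈ conditioning set.
  P3: blocked at fork node Nk ∈ conditioning set.
  P4: blocked at fork node Nk ∈ conditioning set.
{Nk, Sf} satisfies the backdoor criterion.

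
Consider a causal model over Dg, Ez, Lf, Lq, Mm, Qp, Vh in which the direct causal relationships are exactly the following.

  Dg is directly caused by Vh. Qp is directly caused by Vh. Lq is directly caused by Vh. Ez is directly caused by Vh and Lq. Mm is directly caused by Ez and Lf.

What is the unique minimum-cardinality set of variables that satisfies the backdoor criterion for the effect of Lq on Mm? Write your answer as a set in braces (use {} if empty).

{Vh}

Variables eligible for adjustment (non-descendants of Lq, excluding Lq and Mm): {Dg, Lf, Qp, Vh}.
Backdoor paths from Lq to Mm:
  P1: Lq <- Vh -> Ez -> Mm
The empty set is not sufficient: P1 (Lq <- Vh -> Ez -> Mm) has no collider blocking it and no conditioned non-collider, so it is open.
Try {Vh}:
  P1: blocked at fork node Vh ∈ conditioning set.
{Vh} contains no descendant of Lq and blocks every backdoor path.
No other singleton works — e.g. {Lf} leaves P1 open — so {Vh} is the unique smallest valid adjustment set.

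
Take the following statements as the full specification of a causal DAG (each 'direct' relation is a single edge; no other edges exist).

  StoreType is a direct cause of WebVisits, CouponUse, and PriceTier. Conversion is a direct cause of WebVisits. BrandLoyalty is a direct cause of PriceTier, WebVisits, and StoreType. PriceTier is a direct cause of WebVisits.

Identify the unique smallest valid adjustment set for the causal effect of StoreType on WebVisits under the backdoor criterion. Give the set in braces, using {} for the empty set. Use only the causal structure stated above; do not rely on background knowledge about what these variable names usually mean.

{BrandLoyalty}

Variables eligible for adjustment (non-descendants of StoreType, excluding StoreType and WebVisits): {BrandLoyalty, Conversion}.
Backdoor paths from StoreType to WebVisits:
  P1: StoreType <- BrandLoyalty -> PriceTier -> WebVisits
  P2: StoreType <- BrandLoyalty -> WebVisits
The empty set is not sufficient: P1 (StoreType <- BrandLoyalty -> PriceTier -> WebVisits) has no collider blocking it and no conditioned non-collider, so it is open.
Try {BrandLoyalty}:
  P1: blocked at fork node BrandLoyalty ∈ conditioning set.
  P2: blocked at fork node BrandLoyalty ∈ conditioning set.
{BrandLoyalty} contains no descendant of StoreType and blocks every backdoor path.
No other singleton works — e.g. {Conversion} leaves P1 open — so {BrandLoyalty} is the unique smallest valid adjustment set.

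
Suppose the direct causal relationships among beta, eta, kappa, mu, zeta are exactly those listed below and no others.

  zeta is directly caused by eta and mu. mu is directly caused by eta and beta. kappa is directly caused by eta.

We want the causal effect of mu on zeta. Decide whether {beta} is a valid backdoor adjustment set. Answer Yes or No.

No

Backdoor paths from mu to zeta (paths whose first edge points into mu):
  P1: mu <- eta -> zeta
Condition 1 (no descendant of mu in the set): holds — descendants of mu are {zeta}; none are in {beta}.
Condition 2 (every backdoor path blocked by {beta}):
  P1: open — no interior node is in the conditioning set.
{beta} does not satisfy the backdoor criterion.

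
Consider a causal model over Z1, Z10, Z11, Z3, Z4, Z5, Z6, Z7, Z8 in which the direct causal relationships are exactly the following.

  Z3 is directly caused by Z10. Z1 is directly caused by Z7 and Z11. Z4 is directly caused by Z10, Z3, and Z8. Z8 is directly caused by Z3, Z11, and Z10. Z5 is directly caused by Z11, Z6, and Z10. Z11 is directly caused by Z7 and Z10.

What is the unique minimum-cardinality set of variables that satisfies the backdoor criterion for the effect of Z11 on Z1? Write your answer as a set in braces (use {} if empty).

Variables eligible for adjustment (non-descendants of Z11, excluding Z11 and Z1): {Z10, Z3, Z6, Z7}.
Backdoor paths from Z11 to Z1:
  P1: Z11 <- Z7 -> Z1
The empty set is not sufficient: P1 (Z11 <- Z7 -> Z1) has no collider blocking it and no conditioned non-collider, so it is open.
Try {Z7}:
  P1: blocked at fork node Z7 ∈ conditioning set.
{Z7} contains no descendant of Z11 and blocks every backdoor path.
No other singleton works — e.g. {Z10} leaves P1 open — so {Z7} is the unique smallest valid adjustment set.

{Z7}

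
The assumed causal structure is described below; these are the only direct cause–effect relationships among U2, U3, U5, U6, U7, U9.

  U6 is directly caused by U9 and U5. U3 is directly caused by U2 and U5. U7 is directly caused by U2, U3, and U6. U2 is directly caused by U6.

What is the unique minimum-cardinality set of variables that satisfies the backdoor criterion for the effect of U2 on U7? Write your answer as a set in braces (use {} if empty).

Variables eligible for adjustment (non-descendants of U2, excluding U2 and U7): {U5, U6, U9}.
Backdoor paths from U2 to U7:
  P1: U2 <- U6 <- U5 -> U3 -> U7
  P2: U2 <- U6 -> U7
The empty set is not sufficient: P1 (U2 <- U6 <- U5 -> U3 -> U7) has no collider blocking it and no conditioned non-collider, so it is open.
Try {U6}:
  P1: blocked at chain node U6 ∈ conditioning set.
  P2: blocked at fork node U6 ∈ conditioning set.
{U6} contains no descendant of U2 and blocks every backdoor path.
No other singleton works — e.g. {U5} leaves P2 open — so {U6} is the unique smallest valid adjustment set.

{U6}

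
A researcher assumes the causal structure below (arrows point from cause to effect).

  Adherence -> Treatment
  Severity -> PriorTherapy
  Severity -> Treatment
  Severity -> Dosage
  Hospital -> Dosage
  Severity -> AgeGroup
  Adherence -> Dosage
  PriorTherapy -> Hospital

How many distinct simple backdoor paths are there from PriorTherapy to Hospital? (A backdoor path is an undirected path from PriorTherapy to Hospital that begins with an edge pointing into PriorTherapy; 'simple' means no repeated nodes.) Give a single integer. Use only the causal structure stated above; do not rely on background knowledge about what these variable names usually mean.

A backdoor path from PriorTherapy to Hospital is any simple undirected path whose first edge points into PriorTherapy (i.e. leaves PriorTherapy via a parent).
Parents of PriorTherapy: {Severity}.
Enumerating:
  P1: PriorTherapy <- Severity -> Treatment <- Adherence -> Dosage <- Hospital
  P2: PriorTherapy <- Severity -> Dosage <- Hospital
That exhausts the simple backdoor paths. Count: 2.

2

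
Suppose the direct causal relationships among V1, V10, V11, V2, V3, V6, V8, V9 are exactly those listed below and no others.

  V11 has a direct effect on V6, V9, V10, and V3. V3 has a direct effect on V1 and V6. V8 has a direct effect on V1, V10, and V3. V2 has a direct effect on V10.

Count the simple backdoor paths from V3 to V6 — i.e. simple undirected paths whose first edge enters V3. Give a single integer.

A backdoor path from V3 to V6 is any simple undirected path whose first edge points into V3 (i.e. leaves V3 via a parent).
Parents of V3: {V11, V8}.
Enumerating:
  P1: V3 <- V11 -> V6
  P2: V3 <- V8 -> V10 <- V11 -> V6
That exhausts the simple backdoor paths. Count: 2.

2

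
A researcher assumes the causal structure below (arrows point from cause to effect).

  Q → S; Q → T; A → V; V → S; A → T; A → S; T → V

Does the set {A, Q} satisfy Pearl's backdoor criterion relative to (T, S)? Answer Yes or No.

Backdoor paths from T to S (paths whose first edge points into T):
  P1: T <- A -> V -> S
  P2: T <- A -> S
  P3: T <- Q -> S
Condition 1 (no descendant of T in the set): holds — descendants of T are {S, V}; none are in {A, Q}.
Condition 2 (every backdoor path blocked by {A, Q}):
  P1: blocked at fork node A ∈ conditioning set.
  P2: blocked at fork node A ∈ conditioning set.
  P3: blocked at fork node Q ∈ conditioning set.
{A, Q} satisfies the backdoor criterion.

Yes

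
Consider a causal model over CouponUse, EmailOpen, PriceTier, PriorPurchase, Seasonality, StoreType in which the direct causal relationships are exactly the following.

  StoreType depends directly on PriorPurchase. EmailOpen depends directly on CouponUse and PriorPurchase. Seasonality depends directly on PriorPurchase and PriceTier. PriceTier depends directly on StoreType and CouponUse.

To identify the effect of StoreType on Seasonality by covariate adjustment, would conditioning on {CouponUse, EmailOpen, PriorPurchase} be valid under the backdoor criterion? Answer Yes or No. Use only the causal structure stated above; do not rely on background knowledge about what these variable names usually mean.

Yes

Backdoor paths from StoreType to Seasonality (paths whose first edge points into StoreType):
  P1: StoreType <- PriorPurchase -> EmailOpen <- CouponUse -> PriceTier -> Seasonality
  P2: StoreType <- PriorPurchase -> Seasonality
Condition 1 (no descendant of StoreType in the set): holds — descendants of StoreType are {PriceTier, Seasonality}; none are in {CouponUse, EmailOpen, PriorPurchase}.
Condition 2 (every backdoor path blocked by {CouponUse, EmailOpen, PriorPurchase}):
  P1: blocked at fork node PriorPurchase ∈ conditioning set.
  P2: blocked at fork node PriorPurchase ∈ conditioning set.
{CouponUse, EmailOpen, PriorPurchase} satisfies the backdoor criterion.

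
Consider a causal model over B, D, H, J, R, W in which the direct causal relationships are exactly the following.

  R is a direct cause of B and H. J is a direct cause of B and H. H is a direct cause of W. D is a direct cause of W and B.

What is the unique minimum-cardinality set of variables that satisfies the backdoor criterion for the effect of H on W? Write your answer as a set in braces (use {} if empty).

Variables eligible for adjustment (non-descendants of H, excluding H and W): {B, D, J, R}.
Backdoor paths from H to W:
  P1: H <- R -> B <- D -> W
  P2: H <- J -> B <- D -> W
Each backdoor path contains an unconditioned collider, so every path is already blocked with the empty conditioning set:
  P1: blocked at collider B (neither it nor any descendant is in the conditioning set).
  P2: blocked at collider B (neither it nor any descendant is in the conditioning set).
The empty set is therefore the unique smallest valid set.

{}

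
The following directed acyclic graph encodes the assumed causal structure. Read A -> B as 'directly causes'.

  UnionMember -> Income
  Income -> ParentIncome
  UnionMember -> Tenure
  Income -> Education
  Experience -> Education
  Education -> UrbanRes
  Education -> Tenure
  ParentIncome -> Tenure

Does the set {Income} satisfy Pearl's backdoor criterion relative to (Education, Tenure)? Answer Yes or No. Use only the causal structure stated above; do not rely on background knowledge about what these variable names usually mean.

Yes

Backdoor paths from Education to Tenure (paths whose first edge points into Education):
  P1: Education <- Income <- UnionMember -> Tenure
  P2: Education <- Income -> ParentIncome -> Tenure
Condition 1 (no descendant of Education in the set): holds — descendants of Education are {Tenure, UrbanRes}; none are in {Income}.
Condition 2 (every backdoor path blocked by {Income}):
  P1: blocked at chain node Income ∈ conditioning set.
  P2: blocked at fork node Income ∈ conditioning set.
{Income} satisfies the backdoor criterion.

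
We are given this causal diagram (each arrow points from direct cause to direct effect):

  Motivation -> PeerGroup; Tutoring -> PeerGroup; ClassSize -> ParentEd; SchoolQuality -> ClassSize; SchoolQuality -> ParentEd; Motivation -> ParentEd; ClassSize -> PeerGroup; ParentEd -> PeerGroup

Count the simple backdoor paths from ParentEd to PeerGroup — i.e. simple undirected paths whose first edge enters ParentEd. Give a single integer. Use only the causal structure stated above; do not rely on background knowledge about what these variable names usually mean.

3

A backdoor path from ParentEd to PeerGroup is any simple undirected path whose first edge points into ParentEd (i.e. leaves ParentEd via a parent).
Parents of ParentEd: {ClassSize, Motivation, SchoolQuality}.
Enumerating:
  P1: ParentEd <- Motivation -> PeerGroup
  P2: ParentEd <- SchoolQuality -> ClassSize -> PeerGroup
  P3: ParentEd <- ClassSize -> PeerGroup
That exhausts the simple backdoor paths. Count: 3.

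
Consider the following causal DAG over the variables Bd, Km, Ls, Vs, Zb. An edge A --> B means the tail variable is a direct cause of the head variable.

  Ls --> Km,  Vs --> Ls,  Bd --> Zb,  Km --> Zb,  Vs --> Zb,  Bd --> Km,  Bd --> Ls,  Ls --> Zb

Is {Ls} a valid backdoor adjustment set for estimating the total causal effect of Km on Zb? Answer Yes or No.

Backdoor paths from Km to Zb (paths whose first edge points into Km):
  P1: Km <- Bd -> Ls <- Vs -> Zb
  P2: Km <- Bd -> Ls -> Zb
  P3: Km <- Bd -> Zb
  P4: Km <- Ls <- Vs -> Zb
  P5: Km <- Ls <- Bd -> Zb
  P6: Km <- Ls -> Zb
Condition 1 (no descendant of Km in the set): holds — descendants of Km are {Zb}; none are in {Ls}.
Condition 2 (every backdoor path blocked by {Ls}):
  P1: open — collider(s) Ls are conditioned on (or have a conditioned descendant) and no non-collider on the path is in the set.
  P2: blocked at chain node Ls ∈ conditioning set.
  P3: open — no interior node is in the conditioning set.
  P4: blocked at chain node Ls ∈ conditioning set.
  P5: blocked at chain node Ls ∈ conditioning set.
  P6: blocked at fork node Ls ∈ conditioning set.
{Ls} does not satisfy the backdoor criterion.

No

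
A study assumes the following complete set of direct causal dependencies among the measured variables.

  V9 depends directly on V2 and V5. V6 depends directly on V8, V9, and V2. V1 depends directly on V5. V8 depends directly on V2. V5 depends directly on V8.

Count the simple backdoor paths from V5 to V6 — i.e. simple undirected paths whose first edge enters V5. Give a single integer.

3

A backdoor path from V5 to V6 is any simple undirected path whose first edge points into V5 (i.e. leaves V5 via a parent).
Parents of V5: {V8}.
Enumerating:
  P1: V5 <- V8 <- V2 -> V9 -> V6
  P2: V5 <- V8 <- V2 -> V6
  P3: V5 <- V8 -> V6
That exhausts the simple backdoor paths. Count: 3.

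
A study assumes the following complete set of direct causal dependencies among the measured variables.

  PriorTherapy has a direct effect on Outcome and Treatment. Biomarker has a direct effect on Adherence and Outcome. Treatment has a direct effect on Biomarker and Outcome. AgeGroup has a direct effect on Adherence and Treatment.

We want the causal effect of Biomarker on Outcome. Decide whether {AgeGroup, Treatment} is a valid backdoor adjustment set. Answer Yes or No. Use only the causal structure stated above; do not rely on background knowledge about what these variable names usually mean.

Yes

Backdoor paths from Biomarker to Outcome (paths whose first edge points into Biomarker):
  P1: Biomarker <- Treatment <- PriorTherapy -> Outcome
  P2: Biomarker <- Treatment -> Outcome
Condition 1 (no descendant of Biomarker in the set): holds — descendants of Biomarker are {Adherence, Outcome}; none are in {AgeGroup, Treatment}.
Condition 2 (every backdoor path blocked by {AgeGroup, Treatment}):
  P1: blocked at chain node Treatment ∈ conditioning set.
  P2: blocked at fork node Treatment ∈ conditioning set.
{AgeGroup, Treatment} satisfies the backdoor criterion.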